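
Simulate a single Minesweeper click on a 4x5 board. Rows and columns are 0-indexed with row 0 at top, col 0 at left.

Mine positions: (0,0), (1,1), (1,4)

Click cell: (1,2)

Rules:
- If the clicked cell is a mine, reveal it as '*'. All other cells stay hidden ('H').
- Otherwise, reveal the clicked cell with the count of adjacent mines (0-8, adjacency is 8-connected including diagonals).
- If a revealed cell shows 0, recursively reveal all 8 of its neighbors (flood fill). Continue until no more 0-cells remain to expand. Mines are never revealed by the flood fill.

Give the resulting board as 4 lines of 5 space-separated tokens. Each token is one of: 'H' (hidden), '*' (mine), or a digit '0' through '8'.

H H H H H
H H 1 H H
H H H H H
H H H H H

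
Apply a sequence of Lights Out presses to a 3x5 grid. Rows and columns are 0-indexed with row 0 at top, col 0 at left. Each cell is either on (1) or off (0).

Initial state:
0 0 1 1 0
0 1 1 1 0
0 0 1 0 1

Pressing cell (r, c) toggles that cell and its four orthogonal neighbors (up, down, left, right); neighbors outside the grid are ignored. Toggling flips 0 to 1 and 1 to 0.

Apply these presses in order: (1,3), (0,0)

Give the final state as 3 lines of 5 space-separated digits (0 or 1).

Answer: 1 1 1 0 0
1 1 0 0 1
0 0 1 1 1

Derivation:
After press 1 at (1,3):
0 0 1 0 0
0 1 0 0 1
0 0 1 1 1

After press 2 at (0,0):
1 1 1 0 0
1 1 0 0 1
0 0 1 1 1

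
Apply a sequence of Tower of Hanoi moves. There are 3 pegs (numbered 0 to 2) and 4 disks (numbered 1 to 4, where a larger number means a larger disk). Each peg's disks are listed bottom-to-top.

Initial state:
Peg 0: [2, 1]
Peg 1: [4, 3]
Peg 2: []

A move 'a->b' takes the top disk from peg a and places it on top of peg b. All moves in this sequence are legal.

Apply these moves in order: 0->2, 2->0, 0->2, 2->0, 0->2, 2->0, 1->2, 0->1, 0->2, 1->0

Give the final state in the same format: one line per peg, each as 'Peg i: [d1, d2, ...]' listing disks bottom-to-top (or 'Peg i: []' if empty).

After move 1 (0->2):
Peg 0: [2]
Peg 1: [4, 3]
Peg 2: [1]

After move 2 (2->0):
Peg 0: [2, 1]
Peg 1: [4, 3]
Peg 2: []

After move 3 (0->2):
Peg 0: [2]
Peg 1: [4, 3]
Peg 2: [1]

After move 4 (2->0):
Peg 0: [2, 1]
Peg 1: [4, 3]
Peg 2: []

After move 5 (0->2):
Peg 0: [2]
Peg 1: [4, 3]
Peg 2: [1]

After move 6 (2->0):
Peg 0: [2, 1]
Peg 1: [4, 3]
Peg 2: []

After move 7 (1->2):
Peg 0: [2, 1]
Peg 1: [4]
Peg 2: [3]

After move 8 (0->1):
Peg 0: [2]
Peg 1: [4, 1]
Peg 2: [3]

After move 9 (0->2):
Peg 0: []
Peg 1: [4, 1]
Peg 2: [3, 2]

After move 10 (1->0):
Peg 0: [1]
Peg 1: [4]
Peg 2: [3, 2]

Answer: Peg 0: [1]
Peg 1: [4]
Peg 2: [3, 2]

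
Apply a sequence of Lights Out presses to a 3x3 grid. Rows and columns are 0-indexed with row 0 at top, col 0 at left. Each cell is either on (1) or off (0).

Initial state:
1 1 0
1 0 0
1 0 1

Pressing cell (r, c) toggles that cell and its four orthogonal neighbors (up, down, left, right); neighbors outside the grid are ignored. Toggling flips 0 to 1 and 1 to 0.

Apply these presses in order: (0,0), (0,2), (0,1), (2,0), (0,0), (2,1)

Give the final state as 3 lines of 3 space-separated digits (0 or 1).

After press 1 at (0,0):
0 0 0
0 0 0
1 0 1

After press 2 at (0,2):
0 1 1
0 0 1
1 0 1

After press 3 at (0,1):
1 0 0
0 1 1
1 0 1

After press 4 at (2,0):
1 0 0
1 1 1
0 1 1

After press 5 at (0,0):
0 1 0
0 1 1
0 1 1

After press 6 at (2,1):
0 1 0
0 0 1
1 0 0

Answer: 0 1 0
0 0 1
1 0 0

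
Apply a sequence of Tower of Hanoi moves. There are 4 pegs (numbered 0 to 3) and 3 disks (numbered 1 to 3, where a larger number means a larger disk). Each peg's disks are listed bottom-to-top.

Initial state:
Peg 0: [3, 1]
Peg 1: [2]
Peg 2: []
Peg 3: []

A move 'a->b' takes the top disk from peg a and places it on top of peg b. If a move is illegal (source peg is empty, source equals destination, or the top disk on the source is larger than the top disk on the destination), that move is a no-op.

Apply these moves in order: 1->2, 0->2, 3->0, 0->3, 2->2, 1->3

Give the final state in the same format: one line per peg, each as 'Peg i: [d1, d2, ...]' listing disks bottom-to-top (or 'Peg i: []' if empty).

Answer: Peg 0: []
Peg 1: []
Peg 2: [2, 1]
Peg 3: [3]

Derivation:
After move 1 (1->2):
Peg 0: [3, 1]
Peg 1: []
Peg 2: [2]
Peg 3: []

After move 2 (0->2):
Peg 0: [3]
Peg 1: []
Peg 2: [2, 1]
Peg 3: []

After move 3 (3->0):
Peg 0: [3]
Peg 1: []
Peg 2: [2, 1]
Peg 3: []

After move 4 (0->3):
Peg 0: []
Peg 1: []
Peg 2: [2, 1]
Peg 3: [3]

After move 5 (2->2):
Peg 0: []
Peg 1: []
Peg 2: [2, 1]
Peg 3: [3]

After move 6 (1->3):
Peg 0: []
Peg 1: []
Peg 2: [2, 1]
Peg 3: [3]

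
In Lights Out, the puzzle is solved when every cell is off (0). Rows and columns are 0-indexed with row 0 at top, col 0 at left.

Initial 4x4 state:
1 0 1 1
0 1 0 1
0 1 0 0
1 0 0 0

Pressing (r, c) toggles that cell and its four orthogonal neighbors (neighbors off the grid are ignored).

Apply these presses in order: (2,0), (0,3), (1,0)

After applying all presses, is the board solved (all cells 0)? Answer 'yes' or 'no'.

After press 1 at (2,0):
1 0 1 1
1 1 0 1
1 0 0 0
0 0 0 0

After press 2 at (0,3):
1 0 0 0
1 1 0 0
1 0 0 0
0 0 0 0

After press 3 at (1,0):
0 0 0 0
0 0 0 0
0 0 0 0
0 0 0 0

Lights still on: 0

Answer: yes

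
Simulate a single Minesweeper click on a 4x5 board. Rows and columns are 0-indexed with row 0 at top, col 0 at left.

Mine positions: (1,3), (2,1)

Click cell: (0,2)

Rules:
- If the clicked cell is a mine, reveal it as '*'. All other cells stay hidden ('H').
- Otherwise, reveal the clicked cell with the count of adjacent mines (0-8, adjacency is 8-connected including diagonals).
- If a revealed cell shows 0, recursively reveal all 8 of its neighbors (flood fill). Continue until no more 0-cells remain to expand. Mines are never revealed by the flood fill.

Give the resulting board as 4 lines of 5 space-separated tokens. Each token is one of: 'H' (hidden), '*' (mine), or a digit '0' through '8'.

H H 1 H H
H H H H H
H H H H H
H H H H H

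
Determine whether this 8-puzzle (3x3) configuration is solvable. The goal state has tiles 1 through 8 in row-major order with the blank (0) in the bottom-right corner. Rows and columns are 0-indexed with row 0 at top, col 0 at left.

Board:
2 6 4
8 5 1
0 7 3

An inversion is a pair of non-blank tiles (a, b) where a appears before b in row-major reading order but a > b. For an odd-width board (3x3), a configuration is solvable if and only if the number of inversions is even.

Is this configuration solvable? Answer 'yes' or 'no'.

Answer: yes

Derivation:
Inversions (pairs i<j in row-major order where tile[i] > tile[j] > 0): 14
14 is even, so the puzzle is solvable.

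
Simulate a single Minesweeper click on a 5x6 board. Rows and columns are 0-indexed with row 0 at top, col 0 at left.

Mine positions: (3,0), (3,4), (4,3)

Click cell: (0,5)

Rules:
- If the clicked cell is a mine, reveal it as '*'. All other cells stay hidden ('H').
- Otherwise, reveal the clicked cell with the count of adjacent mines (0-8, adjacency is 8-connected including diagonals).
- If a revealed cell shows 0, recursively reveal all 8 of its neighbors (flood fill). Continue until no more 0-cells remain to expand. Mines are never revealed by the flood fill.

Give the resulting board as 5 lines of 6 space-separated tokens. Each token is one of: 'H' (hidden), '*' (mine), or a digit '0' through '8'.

0 0 0 0 0 0
0 0 0 0 0 0
1 1 0 1 1 1
H 1 1 2 H H
H H H H H H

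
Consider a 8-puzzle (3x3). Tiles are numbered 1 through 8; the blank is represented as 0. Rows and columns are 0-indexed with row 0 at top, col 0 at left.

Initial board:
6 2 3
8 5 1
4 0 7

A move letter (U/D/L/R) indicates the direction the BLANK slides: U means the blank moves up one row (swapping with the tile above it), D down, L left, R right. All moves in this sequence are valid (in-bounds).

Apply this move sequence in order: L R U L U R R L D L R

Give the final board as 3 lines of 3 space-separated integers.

Answer: 2 8 3
6 0 1
4 5 7

Derivation:
After move 1 (L):
6 2 3
8 5 1
0 4 7

After move 2 (R):
6 2 3
8 5 1
4 0 7

After move 3 (U):
6 2 3
8 0 1
4 5 7

After move 4 (L):
6 2 3
0 8 1
4 5 7

After move 5 (U):
0 2 3
6 8 1
4 5 7

After move 6 (R):
2 0 3
6 8 1
4 5 7

After move 7 (R):
2 3 0
6 8 1
4 5 7

After move 8 (L):
2 0 3
6 8 1
4 5 7

After move 9 (D):
2 8 3
6 0 1
4 5 7

After move 10 (L):
2 8 3
0 6 1
4 5 7

After move 11 (R):
2 8 3
6 0 1
4 5 7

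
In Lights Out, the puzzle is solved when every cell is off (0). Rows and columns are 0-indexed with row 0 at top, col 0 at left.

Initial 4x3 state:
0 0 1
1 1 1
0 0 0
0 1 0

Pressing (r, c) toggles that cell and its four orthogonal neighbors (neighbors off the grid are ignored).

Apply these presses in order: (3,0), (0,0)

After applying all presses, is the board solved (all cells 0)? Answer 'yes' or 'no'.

After press 1 at (3,0):
0 0 1
1 1 1
1 0 0
1 0 0

After press 2 at (0,0):
1 1 1
0 1 1
1 0 0
1 0 0

Lights still on: 7

Answer: no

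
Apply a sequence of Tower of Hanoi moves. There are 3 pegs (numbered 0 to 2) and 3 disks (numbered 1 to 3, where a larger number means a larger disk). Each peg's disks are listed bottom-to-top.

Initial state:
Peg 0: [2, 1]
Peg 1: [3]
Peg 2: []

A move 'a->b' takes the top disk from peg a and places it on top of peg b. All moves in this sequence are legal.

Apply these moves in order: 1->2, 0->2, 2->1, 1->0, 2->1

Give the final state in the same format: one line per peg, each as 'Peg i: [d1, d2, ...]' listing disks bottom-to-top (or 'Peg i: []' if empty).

After move 1 (1->2):
Peg 0: [2, 1]
Peg 1: []
Peg 2: [3]

After move 2 (0->2):
Peg 0: [2]
Peg 1: []
Peg 2: [3, 1]

After move 3 (2->1):
Peg 0: [2]
Peg 1: [1]
Peg 2: [3]

After move 4 (1->0):
Peg 0: [2, 1]
Peg 1: []
Peg 2: [3]

After move 5 (2->1):
Peg 0: [2, 1]
Peg 1: [3]
Peg 2: []

Answer: Peg 0: [2, 1]
Peg 1: [3]
Peg 2: []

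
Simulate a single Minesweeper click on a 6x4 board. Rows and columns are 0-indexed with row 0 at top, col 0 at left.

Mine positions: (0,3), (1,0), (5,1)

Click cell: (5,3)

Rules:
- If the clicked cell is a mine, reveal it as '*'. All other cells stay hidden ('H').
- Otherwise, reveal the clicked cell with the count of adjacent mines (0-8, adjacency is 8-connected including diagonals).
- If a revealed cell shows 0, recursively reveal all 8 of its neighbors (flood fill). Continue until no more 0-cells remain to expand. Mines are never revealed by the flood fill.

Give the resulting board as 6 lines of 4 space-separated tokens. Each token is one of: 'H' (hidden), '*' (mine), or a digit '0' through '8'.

H H H H
H 1 1 1
1 1 0 0
0 0 0 0
1 1 1 0
H H 1 0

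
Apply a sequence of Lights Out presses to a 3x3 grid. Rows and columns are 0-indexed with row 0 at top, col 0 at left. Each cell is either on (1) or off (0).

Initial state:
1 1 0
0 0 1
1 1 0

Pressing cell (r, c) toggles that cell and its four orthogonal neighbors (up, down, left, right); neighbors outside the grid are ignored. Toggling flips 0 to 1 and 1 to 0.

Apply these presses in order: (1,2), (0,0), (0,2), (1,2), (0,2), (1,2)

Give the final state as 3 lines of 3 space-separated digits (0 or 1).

Answer: 0 0 1
1 1 0
1 1 1

Derivation:
After press 1 at (1,2):
1 1 1
0 1 0
1 1 1

After press 2 at (0,0):
0 0 1
1 1 0
1 1 1

After press 3 at (0,2):
0 1 0
1 1 1
1 1 1

After press 4 at (1,2):
0 1 1
1 0 0
1 1 0

After press 5 at (0,2):
0 0 0
1 0 1
1 1 0

After press 6 at (1,2):
0 0 1
1 1 0
1 1 1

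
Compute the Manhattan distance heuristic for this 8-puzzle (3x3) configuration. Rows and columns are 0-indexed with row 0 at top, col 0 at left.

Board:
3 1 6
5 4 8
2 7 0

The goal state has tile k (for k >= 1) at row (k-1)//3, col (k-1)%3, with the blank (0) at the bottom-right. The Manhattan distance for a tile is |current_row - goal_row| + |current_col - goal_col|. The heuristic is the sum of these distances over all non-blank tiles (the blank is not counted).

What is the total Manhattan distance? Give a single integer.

Tile 3: (0,0)->(0,2) = 2
Tile 1: (0,1)->(0,0) = 1
Tile 6: (0,2)->(1,2) = 1
Tile 5: (1,0)->(1,1) = 1
Tile 4: (1,1)->(1,0) = 1
Tile 8: (1,2)->(2,1) = 2
Tile 2: (2,0)->(0,1) = 3
Tile 7: (2,1)->(2,0) = 1
Sum: 2 + 1 + 1 + 1 + 1 + 2 + 3 + 1 = 12

Answer: 12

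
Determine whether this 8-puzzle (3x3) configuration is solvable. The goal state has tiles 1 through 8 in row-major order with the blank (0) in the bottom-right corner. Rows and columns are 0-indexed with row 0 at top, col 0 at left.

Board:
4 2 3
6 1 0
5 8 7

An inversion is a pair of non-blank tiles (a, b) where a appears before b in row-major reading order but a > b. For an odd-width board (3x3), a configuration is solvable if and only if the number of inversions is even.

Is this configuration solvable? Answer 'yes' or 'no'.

Inversions (pairs i<j in row-major order where tile[i] > tile[j] > 0): 8
8 is even, so the puzzle is solvable.

Answer: yes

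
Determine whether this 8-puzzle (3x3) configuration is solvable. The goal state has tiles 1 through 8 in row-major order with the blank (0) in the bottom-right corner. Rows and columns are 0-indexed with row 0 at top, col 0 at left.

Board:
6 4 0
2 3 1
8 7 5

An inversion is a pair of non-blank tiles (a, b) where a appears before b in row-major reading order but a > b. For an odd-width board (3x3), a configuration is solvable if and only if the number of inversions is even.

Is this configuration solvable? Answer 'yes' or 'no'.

Inversions (pairs i<j in row-major order where tile[i] > tile[j] > 0): 13
13 is odd, so the puzzle is not solvable.

Answer: no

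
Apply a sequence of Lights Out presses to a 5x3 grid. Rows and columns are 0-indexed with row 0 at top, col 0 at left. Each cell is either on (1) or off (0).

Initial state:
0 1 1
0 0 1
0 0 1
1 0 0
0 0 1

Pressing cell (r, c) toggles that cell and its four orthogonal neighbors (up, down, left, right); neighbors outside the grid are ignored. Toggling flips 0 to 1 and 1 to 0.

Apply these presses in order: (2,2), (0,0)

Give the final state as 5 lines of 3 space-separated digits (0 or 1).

After press 1 at (2,2):
0 1 1
0 0 0
0 1 0
1 0 1
0 0 1

After press 2 at (0,0):
1 0 1
1 0 0
0 1 0
1 0 1
0 0 1

Answer: 1 0 1
1 0 0
0 1 0
1 0 1
0 0 1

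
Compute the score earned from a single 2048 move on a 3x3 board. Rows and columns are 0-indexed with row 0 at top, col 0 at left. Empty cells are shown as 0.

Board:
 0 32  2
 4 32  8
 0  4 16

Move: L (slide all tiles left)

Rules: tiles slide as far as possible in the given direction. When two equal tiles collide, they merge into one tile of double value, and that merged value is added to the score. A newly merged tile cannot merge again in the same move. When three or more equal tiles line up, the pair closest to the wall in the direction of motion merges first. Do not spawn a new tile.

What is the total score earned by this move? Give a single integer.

Slide left:
row 0: [0, 32, 2] -> [32, 2, 0]  score +0 (running 0)
row 1: [4, 32, 8] -> [4, 32, 8]  score +0 (running 0)
row 2: [0, 4, 16] -> [4, 16, 0]  score +0 (running 0)
Board after move:
32  2  0
 4 32  8
 4 16  0

Answer: 0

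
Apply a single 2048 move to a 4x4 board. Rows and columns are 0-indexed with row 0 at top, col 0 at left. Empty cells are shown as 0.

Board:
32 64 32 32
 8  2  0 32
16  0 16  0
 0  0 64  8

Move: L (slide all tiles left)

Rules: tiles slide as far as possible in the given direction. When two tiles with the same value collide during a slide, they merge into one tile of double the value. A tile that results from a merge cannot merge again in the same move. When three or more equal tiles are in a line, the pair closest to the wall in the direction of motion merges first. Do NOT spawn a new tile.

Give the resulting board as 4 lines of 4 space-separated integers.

Slide left:
row 0: [32, 64, 32, 32] -> [32, 64, 64, 0]
row 1: [8, 2, 0, 32] -> [8, 2, 32, 0]
row 2: [16, 0, 16, 0] -> [32, 0, 0, 0]
row 3: [0, 0, 64, 8] -> [64, 8, 0, 0]

Answer: 32 64 64  0
 8  2 32  0
32  0  0  0
64  8  0  0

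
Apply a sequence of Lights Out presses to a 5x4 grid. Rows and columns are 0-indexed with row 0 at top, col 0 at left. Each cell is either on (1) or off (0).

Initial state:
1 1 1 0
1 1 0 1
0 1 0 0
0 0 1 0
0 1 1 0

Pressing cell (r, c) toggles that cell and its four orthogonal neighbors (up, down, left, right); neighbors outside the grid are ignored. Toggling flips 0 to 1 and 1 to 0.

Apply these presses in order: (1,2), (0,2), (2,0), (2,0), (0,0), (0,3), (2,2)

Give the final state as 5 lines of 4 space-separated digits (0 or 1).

After press 1 at (1,2):
1 1 0 0
1 0 1 0
0 1 1 0
0 0 1 0
0 1 1 0

After press 2 at (0,2):
1 0 1 1
1 0 0 0
0 1 1 0
0 0 1 0
0 1 1 0

After press 3 at (2,0):
1 0 1 1
0 0 0 0
1 0 1 0
1 0 1 0
0 1 1 0

After press 4 at (2,0):
1 0 1 1
1 0 0 0
0 1 1 0
0 0 1 0
0 1 1 0

After press 5 at (0,0):
0 1 1 1
0 0 0 0
0 1 1 0
0 0 1 0
0 1 1 0

After press 6 at (0,3):
0 1 0 0
0 0 0 1
0 1 1 0
0 0 1 0
0 1 1 0

After press 7 at (2,2):
0 1 0 0
0 0 1 1
0 0 0 1
0 0 0 0
0 1 1 0

Answer: 0 1 0 0
0 0 1 1
0 0 0 1
0 0 0 0
0 1 1 0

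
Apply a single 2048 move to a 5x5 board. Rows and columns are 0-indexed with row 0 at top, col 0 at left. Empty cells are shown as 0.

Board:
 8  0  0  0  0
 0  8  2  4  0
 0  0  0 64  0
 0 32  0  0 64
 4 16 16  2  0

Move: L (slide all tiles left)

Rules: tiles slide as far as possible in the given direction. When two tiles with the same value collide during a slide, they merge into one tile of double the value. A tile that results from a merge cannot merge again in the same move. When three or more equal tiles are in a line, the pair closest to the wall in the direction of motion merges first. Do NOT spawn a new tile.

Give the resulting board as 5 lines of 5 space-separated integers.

Answer:  8  0  0  0  0
 8  2  4  0  0
64  0  0  0  0
32 64  0  0  0
 4 32  2  0  0

Derivation:
Slide left:
row 0: [8, 0, 0, 0, 0] -> [8, 0, 0, 0, 0]
row 1: [0, 8, 2, 4, 0] -> [8, 2, 4, 0, 0]
row 2: [0, 0, 0, 64, 0] -> [64, 0, 0, 0, 0]
row 3: [0, 32, 0, 0, 64] -> [32, 64, 0, 0, 0]
row 4: [4, 16, 16, 2, 0] -> [4, 32, 2, 0, 0]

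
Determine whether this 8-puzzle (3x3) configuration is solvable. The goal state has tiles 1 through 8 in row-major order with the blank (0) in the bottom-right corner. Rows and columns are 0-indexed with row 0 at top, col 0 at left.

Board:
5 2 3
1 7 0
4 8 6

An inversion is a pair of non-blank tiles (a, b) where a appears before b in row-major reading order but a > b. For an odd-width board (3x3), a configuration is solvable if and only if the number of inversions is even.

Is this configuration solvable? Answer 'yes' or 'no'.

Answer: no

Derivation:
Inversions (pairs i<j in row-major order where tile[i] > tile[j] > 0): 9
9 is odd, so the puzzle is not solvable.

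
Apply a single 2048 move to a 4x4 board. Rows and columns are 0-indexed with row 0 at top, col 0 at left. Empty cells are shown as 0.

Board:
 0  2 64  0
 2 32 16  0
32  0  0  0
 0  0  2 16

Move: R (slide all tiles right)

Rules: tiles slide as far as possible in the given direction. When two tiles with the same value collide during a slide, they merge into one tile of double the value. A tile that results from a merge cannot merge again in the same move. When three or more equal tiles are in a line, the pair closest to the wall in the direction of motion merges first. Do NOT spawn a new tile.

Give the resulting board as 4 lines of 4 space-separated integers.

Answer:  0  0  2 64
 0  2 32 16
 0  0  0 32
 0  0  2 16

Derivation:
Slide right:
row 0: [0, 2, 64, 0] -> [0, 0, 2, 64]
row 1: [2, 32, 16, 0] -> [0, 2, 32, 16]
row 2: [32, 0, 0, 0] -> [0, 0, 0, 32]
row 3: [0, 0, 2, 16] -> [0, 0, 2, 16]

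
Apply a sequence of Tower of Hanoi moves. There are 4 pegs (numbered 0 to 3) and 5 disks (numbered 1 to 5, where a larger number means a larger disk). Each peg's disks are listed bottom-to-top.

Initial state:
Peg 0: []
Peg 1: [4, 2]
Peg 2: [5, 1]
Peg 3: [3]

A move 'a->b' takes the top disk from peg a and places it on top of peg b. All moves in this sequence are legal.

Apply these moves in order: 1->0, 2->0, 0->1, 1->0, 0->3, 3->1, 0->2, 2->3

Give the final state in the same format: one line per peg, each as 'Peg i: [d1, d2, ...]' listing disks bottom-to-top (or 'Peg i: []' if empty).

Answer: Peg 0: []
Peg 1: [4, 1]
Peg 2: [5]
Peg 3: [3, 2]

Derivation:
After move 1 (1->0):
Peg 0: [2]
Peg 1: [4]
Peg 2: [5, 1]
Peg 3: [3]

After move 2 (2->0):
Peg 0: [2, 1]
Peg 1: [4]
Peg 2: [5]
Peg 3: [3]

After move 3 (0->1):
Peg 0: [2]
Peg 1: [4, 1]
Peg 2: [5]
Peg 3: [3]

After move 4 (1->0):
Peg 0: [2, 1]
Peg 1: [4]
Peg 2: [5]
Peg 3: [3]

After move 5 (0->3):
Peg 0: [2]
Peg 1: [4]
Peg 2: [5]
Peg 3: [3, 1]

After move 6 (3->1):
Peg 0: [2]
Peg 1: [4, 1]
Peg 2: [5]
Peg 3: [3]

After move 7 (0->2):
Peg 0: []
Peg 1: [4, 1]
Peg 2: [5, 2]
Peg 3: [3]

After move 8 (2->3):
Peg 0: []
Peg 1: [4, 1]
Peg 2: [5]
Peg 3: [3, 2]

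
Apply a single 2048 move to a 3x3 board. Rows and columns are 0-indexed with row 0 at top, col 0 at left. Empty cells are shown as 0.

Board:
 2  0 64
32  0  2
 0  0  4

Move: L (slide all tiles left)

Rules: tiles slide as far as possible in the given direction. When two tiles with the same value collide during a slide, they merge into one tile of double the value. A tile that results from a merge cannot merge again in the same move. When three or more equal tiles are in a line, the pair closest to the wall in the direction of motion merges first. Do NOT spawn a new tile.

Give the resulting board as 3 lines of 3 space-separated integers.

Slide left:
row 0: [2, 0, 64] -> [2, 64, 0]
row 1: [32, 0, 2] -> [32, 2, 0]
row 2: [0, 0, 4] -> [4, 0, 0]

Answer:  2 64  0
32  2  0
 4  0  0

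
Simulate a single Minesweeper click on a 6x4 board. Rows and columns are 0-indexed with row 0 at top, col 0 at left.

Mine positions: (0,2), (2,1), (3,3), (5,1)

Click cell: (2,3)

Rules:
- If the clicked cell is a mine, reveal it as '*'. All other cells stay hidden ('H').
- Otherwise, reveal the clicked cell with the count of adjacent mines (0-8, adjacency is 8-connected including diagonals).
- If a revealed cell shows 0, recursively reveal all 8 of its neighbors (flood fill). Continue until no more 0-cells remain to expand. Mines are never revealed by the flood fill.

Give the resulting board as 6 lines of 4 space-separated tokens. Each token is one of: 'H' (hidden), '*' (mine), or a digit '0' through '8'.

H H H H
H H H H
H H H 1
H H H H
H H H H
H H H H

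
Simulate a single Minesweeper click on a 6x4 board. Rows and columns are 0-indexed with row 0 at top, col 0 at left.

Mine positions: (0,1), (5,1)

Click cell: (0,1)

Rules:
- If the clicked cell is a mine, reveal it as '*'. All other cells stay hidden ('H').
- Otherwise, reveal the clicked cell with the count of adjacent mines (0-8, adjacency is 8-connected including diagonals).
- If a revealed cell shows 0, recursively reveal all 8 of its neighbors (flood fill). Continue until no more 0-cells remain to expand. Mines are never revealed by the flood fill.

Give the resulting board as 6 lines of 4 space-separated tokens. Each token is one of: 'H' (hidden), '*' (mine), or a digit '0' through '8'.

H * H H
H H H H
H H H H
H H H H
H H H H
H H H H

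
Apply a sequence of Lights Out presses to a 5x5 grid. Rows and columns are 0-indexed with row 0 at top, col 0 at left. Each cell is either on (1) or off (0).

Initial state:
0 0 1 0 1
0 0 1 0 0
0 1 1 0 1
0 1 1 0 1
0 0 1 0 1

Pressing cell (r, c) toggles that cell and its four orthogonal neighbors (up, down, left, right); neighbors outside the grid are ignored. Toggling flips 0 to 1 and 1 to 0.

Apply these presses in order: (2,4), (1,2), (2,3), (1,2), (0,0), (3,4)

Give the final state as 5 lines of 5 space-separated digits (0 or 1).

After press 1 at (2,4):
0 0 1 0 1
0 0 1 0 1
0 1 1 1 0
0 1 1 0 0
0 0 1 0 1

After press 2 at (1,2):
0 0 0 0 1
0 1 0 1 1
0 1 0 1 0
0 1 1 0 0
0 0 1 0 1

After press 3 at (2,3):
0 0 0 0 1
0 1 0 0 1
0 1 1 0 1
0 1 1 1 0
0 0 1 0 1

After press 4 at (1,2):
0 0 1 0 1
0 0 1 1 1
0 1 0 0 1
0 1 1 1 0
0 0 1 0 1

After press 5 at (0,0):
1 1 1 0 1
1 0 1 1 1
0 1 0 0 1
0 1 1 1 0
0 0 1 0 1

After press 6 at (3,4):
1 1 1 0 1
1 0 1 1 1
0 1 0 0 0
0 1 1 0 1
0 0 1 0 0

Answer: 1 1 1 0 1
1 0 1 1 1
0 1 0 0 0
0 1 1 0 1
0 0 1 0 0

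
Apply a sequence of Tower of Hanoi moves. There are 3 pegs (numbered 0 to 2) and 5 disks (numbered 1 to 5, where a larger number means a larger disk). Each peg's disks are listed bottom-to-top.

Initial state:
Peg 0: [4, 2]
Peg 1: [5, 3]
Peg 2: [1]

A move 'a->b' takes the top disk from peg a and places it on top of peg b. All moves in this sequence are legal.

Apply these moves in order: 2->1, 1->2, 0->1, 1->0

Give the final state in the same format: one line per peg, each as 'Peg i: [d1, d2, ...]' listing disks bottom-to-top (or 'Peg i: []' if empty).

Answer: Peg 0: [4, 2]
Peg 1: [5, 3]
Peg 2: [1]

Derivation:
After move 1 (2->1):
Peg 0: [4, 2]
Peg 1: [5, 3, 1]
Peg 2: []

After move 2 (1->2):
Peg 0: [4, 2]
Peg 1: [5, 3]
Peg 2: [1]

After move 3 (0->1):
Peg 0: [4]
Peg 1: [5, 3, 2]
Peg 2: [1]

After move 4 (1->0):
Peg 0: [4, 2]
Peg 1: [5, 3]
Peg 2: [1]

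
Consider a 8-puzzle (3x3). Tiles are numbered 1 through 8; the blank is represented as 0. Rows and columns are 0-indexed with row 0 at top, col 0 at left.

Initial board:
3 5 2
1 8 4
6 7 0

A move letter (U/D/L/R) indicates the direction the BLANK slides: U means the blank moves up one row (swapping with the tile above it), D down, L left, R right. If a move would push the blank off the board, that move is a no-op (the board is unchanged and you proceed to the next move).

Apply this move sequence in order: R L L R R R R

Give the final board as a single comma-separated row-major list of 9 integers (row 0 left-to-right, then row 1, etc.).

After move 1 (R):
3 5 2
1 8 4
6 7 0

After move 2 (L):
3 5 2
1 8 4
6 0 7

After move 3 (L):
3 5 2
1 8 4
0 6 7

After move 4 (R):
3 5 2
1 8 4
6 0 7

After move 5 (R):
3 5 2
1 8 4
6 7 0

After move 6 (R):
3 5 2
1 8 4
6 7 0

After move 7 (R):
3 5 2
1 8 4
6 7 0

Answer: 3, 5, 2, 1, 8, 4, 6, 7, 0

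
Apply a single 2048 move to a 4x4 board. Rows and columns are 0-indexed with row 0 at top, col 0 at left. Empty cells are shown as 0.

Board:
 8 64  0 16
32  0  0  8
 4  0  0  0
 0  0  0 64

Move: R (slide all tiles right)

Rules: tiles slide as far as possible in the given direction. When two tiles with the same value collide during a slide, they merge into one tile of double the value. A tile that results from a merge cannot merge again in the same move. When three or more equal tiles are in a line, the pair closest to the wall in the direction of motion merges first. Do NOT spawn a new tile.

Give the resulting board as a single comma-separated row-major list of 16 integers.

Answer: 0, 8, 64, 16, 0, 0, 32, 8, 0, 0, 0, 4, 0, 0, 0, 64

Derivation:
Slide right:
row 0: [8, 64, 0, 16] -> [0, 8, 64, 16]
row 1: [32, 0, 0, 8] -> [0, 0, 32, 8]
row 2: [4, 0, 0, 0] -> [0, 0, 0, 4]
row 3: [0, 0, 0, 64] -> [0, 0, 0, 64]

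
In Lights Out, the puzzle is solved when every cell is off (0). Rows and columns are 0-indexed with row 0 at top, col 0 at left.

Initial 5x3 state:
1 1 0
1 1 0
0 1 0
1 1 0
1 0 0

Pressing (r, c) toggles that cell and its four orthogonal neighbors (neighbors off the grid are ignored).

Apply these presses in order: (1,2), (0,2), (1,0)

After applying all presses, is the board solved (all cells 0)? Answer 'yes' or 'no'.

Answer: no

Derivation:
After press 1 at (1,2):
1 1 1
1 0 1
0 1 1
1 1 0
1 0 0

After press 2 at (0,2):
1 0 0
1 0 0
0 1 1
1 1 0
1 0 0

After press 3 at (1,0):
0 0 0
0 1 0
1 1 1
1 1 0
1 0 0

Lights still on: 7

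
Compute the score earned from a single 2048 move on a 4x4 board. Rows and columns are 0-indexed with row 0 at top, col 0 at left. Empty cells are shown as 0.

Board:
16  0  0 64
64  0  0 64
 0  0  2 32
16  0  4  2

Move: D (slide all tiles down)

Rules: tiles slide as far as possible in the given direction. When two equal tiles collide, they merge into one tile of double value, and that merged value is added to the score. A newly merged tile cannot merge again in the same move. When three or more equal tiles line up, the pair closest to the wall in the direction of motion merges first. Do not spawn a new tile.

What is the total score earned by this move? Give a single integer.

Slide down:
col 0: [16, 64, 0, 16] -> [0, 16, 64, 16]  score +0 (running 0)
col 1: [0, 0, 0, 0] -> [0, 0, 0, 0]  score +0 (running 0)
col 2: [0, 0, 2, 4] -> [0, 0, 2, 4]  score +0 (running 0)
col 3: [64, 64, 32, 2] -> [0, 128, 32, 2]  score +128 (running 128)
Board after move:
  0   0   0   0
 16   0   0 128
 64   0   2  32
 16   0   4   2

Answer: 128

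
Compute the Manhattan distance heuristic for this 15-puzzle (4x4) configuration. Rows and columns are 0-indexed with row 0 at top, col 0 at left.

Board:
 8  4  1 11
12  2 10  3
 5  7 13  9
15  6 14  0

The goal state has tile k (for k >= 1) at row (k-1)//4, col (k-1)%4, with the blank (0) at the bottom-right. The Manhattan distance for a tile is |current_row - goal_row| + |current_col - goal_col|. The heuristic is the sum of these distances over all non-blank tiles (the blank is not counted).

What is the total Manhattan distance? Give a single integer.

Answer: 34

Derivation:
Tile 8: (0,0)->(1,3) = 4
Tile 4: (0,1)->(0,3) = 2
Tile 1: (0,2)->(0,0) = 2
Tile 11: (0,3)->(2,2) = 3
Tile 12: (1,0)->(2,3) = 4
Tile 2: (1,1)->(0,1) = 1
Tile 10: (1,2)->(2,1) = 2
Tile 3: (1,3)->(0,2) = 2
Tile 5: (2,0)->(1,0) = 1
Tile 7: (2,1)->(1,2) = 2
Tile 13: (2,2)->(3,0) = 3
Tile 9: (2,3)->(2,0) = 3
Tile 15: (3,0)->(3,2) = 2
Tile 6: (3,1)->(1,1) = 2
Tile 14: (3,2)->(3,1) = 1
Sum: 4 + 2 + 2 + 3 + 4 + 1 + 2 + 2 + 1 + 2 + 3 + 3 + 2 + 2 + 1 = 34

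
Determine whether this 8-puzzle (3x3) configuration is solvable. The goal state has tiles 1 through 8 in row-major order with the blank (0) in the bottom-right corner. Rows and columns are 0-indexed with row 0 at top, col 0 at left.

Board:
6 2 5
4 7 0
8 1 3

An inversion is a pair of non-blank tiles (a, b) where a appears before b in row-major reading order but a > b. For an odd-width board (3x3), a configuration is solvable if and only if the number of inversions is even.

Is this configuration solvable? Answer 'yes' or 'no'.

Inversions (pairs i<j in row-major order where tile[i] > tile[j] > 0): 15
15 is odd, so the puzzle is not solvable.

Answer: no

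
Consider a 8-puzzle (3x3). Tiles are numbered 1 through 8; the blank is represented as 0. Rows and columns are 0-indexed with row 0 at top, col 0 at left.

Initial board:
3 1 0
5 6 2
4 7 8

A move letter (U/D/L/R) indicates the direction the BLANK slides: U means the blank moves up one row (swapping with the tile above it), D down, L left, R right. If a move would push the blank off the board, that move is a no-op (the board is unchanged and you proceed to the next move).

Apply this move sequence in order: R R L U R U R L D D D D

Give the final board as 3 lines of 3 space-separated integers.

After move 1 (R):
3 1 0
5 6 2
4 7 8

After move 2 (R):
3 1 0
5 6 2
4 7 8

After move 3 (L):
3 0 1
5 6 2
4 7 8

After move 4 (U):
3 0 1
5 6 2
4 7 8

After move 5 (R):
3 1 0
5 6 2
4 7 8

After move 6 (U):
3 1 0
5 6 2
4 7 8

After move 7 (R):
3 1 0
5 6 2
4 7 8

After move 8 (L):
3 0 1
5 6 2
4 7 8

After move 9 (D):
3 6 1
5 0 2
4 7 8

After move 10 (D):
3 6 1
5 7 2
4 0 8

After move 11 (D):
3 6 1
5 7 2
4 0 8

After move 12 (D):
3 6 1
5 7 2
4 0 8

Answer: 3 6 1
5 7 2
4 0 8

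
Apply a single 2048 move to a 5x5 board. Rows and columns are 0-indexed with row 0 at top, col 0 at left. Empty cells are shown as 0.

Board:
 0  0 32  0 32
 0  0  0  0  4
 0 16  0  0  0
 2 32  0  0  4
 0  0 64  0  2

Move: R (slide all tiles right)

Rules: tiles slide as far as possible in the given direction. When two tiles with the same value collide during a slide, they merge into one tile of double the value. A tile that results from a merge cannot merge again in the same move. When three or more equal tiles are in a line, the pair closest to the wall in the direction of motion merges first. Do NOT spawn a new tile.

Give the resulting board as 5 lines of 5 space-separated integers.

Answer:  0  0  0  0 64
 0  0  0  0  4
 0  0  0  0 16
 0  0  2 32  4
 0  0  0 64  2

Derivation:
Slide right:
row 0: [0, 0, 32, 0, 32] -> [0, 0, 0, 0, 64]
row 1: [0, 0, 0, 0, 4] -> [0, 0, 0, 0, 4]
row 2: [0, 16, 0, 0, 0] -> [0, 0, 0, 0, 16]
row 3: [2, 32, 0, 0, 4] -> [0, 0, 2, 32, 4]
row 4: [0, 0, 64, 0, 2] -> [0, 0, 0, 64, 2]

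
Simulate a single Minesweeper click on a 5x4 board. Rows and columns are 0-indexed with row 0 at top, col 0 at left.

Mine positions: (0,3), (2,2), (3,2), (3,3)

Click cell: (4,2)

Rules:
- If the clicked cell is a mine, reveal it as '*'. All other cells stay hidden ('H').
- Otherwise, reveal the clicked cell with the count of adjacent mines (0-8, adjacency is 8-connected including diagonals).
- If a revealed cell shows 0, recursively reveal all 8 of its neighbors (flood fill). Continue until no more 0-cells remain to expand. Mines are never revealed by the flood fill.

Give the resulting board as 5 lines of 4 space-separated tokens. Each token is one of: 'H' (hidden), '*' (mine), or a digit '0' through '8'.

H H H H
H H H H
H H H H
H H H H
H H 2 H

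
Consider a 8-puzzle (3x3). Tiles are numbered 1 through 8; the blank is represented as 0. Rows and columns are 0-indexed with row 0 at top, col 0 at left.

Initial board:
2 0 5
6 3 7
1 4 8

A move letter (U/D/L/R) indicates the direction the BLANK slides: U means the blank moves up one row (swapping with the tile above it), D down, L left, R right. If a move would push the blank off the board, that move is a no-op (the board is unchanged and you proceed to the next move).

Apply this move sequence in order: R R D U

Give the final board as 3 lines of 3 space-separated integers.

Answer: 2 5 0
6 3 7
1 4 8

Derivation:
After move 1 (R):
2 5 0
6 3 7
1 4 8

After move 2 (R):
2 5 0
6 3 7
1 4 8

After move 3 (D):
2 5 7
6 3 0
1 4 8

After move 4 (U):
2 5 0
6 3 7
1 4 8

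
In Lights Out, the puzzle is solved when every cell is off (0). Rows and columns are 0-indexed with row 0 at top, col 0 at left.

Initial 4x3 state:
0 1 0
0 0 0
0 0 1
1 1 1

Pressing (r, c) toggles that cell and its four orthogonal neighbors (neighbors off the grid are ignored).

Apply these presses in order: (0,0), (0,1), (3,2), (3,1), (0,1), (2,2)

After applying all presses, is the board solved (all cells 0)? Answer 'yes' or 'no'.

After press 1 at (0,0):
1 0 0
1 0 0
0 0 1
1 1 1

After press 2 at (0,1):
0 1 1
1 1 0
0 0 1
1 1 1

After press 3 at (3,2):
0 1 1
1 1 0
0 0 0
1 0 0

After press 4 at (3,1):
0 1 1
1 1 0
0 1 0
0 1 1

After press 5 at (0,1):
1 0 0
1 0 0
0 1 0
0 1 1

After press 6 at (2,2):
1 0 0
1 0 1
0 0 1
0 1 0

Lights still on: 5

Answer: no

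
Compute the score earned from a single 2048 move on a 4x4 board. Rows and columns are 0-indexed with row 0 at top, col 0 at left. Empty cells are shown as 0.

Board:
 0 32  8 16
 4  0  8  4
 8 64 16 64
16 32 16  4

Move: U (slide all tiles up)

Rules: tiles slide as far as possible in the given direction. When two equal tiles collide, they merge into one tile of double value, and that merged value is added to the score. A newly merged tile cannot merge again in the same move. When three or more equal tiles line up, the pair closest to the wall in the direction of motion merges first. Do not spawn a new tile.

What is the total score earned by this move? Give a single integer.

Answer: 48

Derivation:
Slide up:
col 0: [0, 4, 8, 16] -> [4, 8, 16, 0]  score +0 (running 0)
col 1: [32, 0, 64, 32] -> [32, 64, 32, 0]  score +0 (running 0)
col 2: [8, 8, 16, 16] -> [16, 32, 0, 0]  score +48 (running 48)
col 3: [16, 4, 64, 4] -> [16, 4, 64, 4]  score +0 (running 48)
Board after move:
 4 32 16 16
 8 64 32  4
16 32  0 64
 0  0  0  4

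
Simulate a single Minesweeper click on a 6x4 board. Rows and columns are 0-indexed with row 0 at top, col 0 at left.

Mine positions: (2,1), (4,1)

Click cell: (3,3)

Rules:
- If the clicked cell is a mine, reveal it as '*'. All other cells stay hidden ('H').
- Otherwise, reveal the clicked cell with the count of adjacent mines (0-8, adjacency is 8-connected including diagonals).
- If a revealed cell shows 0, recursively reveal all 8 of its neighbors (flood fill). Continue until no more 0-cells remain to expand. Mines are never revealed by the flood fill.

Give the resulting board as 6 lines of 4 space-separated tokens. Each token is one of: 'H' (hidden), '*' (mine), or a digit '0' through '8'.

0 0 0 0
1 1 1 0
H H 1 0
H H 2 0
H H 1 0
H H 1 0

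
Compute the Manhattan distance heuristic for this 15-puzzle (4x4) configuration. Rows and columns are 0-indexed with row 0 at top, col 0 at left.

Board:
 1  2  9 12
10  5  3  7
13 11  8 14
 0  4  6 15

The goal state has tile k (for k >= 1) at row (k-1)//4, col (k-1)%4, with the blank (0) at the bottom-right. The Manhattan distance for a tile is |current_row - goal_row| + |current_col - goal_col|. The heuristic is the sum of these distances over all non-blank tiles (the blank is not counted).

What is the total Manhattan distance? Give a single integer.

Answer: 27

Derivation:
Tile 1: (0,0)->(0,0) = 0
Tile 2: (0,1)->(0,1) = 0
Tile 9: (0,2)->(2,0) = 4
Tile 12: (0,3)->(2,3) = 2
Tile 10: (1,0)->(2,1) = 2
Tile 5: (1,1)->(1,0) = 1
Tile 3: (1,2)->(0,2) = 1
Tile 7: (1,3)->(1,2) = 1
Tile 13: (2,0)->(3,0) = 1
Tile 11: (2,1)->(2,2) = 1
Tile 8: (2,2)->(1,3) = 2
Tile 14: (2,3)->(3,1) = 3
Tile 4: (3,1)->(0,3) = 5
Tile 6: (3,2)->(1,1) = 3
Tile 15: (3,3)->(3,2) = 1
Sum: 0 + 0 + 4 + 2 + 2 + 1 + 1 + 1 + 1 + 1 + 2 + 3 + 5 + 3 + 1 = 27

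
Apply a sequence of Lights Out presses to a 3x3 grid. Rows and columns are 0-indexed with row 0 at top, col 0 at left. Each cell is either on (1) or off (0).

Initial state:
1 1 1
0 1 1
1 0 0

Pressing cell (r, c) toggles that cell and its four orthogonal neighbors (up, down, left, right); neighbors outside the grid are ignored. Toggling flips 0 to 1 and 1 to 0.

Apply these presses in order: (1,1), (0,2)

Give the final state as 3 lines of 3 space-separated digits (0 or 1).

After press 1 at (1,1):
1 0 1
1 0 0
1 1 0

After press 2 at (0,2):
1 1 0
1 0 1
1 1 0

Answer: 1 1 0
1 0 1
1 1 0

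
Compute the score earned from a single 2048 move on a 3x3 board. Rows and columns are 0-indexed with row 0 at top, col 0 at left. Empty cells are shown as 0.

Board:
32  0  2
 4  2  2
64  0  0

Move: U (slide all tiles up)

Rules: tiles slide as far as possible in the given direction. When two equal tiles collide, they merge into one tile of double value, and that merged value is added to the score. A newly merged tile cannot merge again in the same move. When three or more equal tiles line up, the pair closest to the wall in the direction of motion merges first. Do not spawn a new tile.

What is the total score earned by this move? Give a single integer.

Answer: 4

Derivation:
Slide up:
col 0: [32, 4, 64] -> [32, 4, 64]  score +0 (running 0)
col 1: [0, 2, 0] -> [2, 0, 0]  score +0 (running 0)
col 2: [2, 2, 0] -> [4, 0, 0]  score +4 (running 4)
Board after move:
32  2  4
 4  0  0
64  0  0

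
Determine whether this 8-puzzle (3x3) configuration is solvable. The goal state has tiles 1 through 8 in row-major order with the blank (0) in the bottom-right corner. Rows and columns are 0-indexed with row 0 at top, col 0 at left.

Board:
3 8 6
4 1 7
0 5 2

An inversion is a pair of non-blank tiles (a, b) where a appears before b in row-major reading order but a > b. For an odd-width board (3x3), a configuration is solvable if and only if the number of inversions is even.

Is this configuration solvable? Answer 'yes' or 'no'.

Answer: no

Derivation:
Inversions (pairs i<j in row-major order where tile[i] > tile[j] > 0): 17
17 is odd, so the puzzle is not solvable.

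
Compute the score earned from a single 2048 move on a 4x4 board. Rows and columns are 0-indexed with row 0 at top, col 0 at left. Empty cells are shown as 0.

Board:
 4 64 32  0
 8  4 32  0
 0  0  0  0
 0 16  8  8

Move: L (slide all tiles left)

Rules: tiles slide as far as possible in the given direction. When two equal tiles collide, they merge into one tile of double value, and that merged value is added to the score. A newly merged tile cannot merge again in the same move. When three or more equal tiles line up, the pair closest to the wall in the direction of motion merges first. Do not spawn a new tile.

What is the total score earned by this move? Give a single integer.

Answer: 16

Derivation:
Slide left:
row 0: [4, 64, 32, 0] -> [4, 64, 32, 0]  score +0 (running 0)
row 1: [8, 4, 32, 0] -> [8, 4, 32, 0]  score +0 (running 0)
row 2: [0, 0, 0, 0] -> [0, 0, 0, 0]  score +0 (running 0)
row 3: [0, 16, 8, 8] -> [16, 16, 0, 0]  score +16 (running 16)
Board after move:
 4 64 32  0
 8  4 32  0
 0  0  0  0
16 16  0  0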